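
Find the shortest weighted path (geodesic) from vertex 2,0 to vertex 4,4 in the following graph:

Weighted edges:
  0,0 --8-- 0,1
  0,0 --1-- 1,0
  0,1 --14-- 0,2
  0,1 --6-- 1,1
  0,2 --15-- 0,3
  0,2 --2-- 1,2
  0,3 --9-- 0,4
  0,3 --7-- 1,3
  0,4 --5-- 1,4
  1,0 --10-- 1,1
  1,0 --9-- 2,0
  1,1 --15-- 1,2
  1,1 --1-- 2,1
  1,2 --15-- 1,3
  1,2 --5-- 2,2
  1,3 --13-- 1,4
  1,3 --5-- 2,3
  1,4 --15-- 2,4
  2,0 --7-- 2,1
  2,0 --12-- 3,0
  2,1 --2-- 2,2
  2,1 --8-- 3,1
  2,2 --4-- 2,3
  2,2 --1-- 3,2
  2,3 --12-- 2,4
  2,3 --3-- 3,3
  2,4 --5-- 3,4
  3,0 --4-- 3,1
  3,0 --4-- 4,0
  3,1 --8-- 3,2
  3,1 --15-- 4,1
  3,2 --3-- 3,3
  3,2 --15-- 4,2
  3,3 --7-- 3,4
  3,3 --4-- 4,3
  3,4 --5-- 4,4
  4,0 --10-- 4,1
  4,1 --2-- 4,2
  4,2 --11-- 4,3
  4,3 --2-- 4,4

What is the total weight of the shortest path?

Shortest path: 2,0 → 2,1 → 2,2 → 3,2 → 3,3 → 4,3 → 4,4, total weight = 19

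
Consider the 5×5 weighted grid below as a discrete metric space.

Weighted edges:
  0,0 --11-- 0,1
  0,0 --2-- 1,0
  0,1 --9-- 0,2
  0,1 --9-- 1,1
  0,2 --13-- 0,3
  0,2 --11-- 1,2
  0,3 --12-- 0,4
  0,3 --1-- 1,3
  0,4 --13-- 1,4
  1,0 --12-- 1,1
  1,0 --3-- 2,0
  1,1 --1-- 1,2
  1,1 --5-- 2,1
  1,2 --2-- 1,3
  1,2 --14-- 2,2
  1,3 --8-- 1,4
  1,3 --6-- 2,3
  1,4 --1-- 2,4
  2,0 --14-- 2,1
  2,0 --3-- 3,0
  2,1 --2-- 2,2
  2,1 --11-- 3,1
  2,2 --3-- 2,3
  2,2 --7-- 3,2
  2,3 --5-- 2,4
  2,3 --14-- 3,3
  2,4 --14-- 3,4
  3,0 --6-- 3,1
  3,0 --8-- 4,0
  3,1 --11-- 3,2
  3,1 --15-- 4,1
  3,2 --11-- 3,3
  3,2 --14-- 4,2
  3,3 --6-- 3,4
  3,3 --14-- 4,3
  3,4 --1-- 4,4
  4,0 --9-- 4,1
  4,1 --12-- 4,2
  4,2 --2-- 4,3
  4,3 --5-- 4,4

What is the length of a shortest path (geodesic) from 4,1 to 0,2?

Shortest path: 4,1 → 3,1 → 2,1 → 1,1 → 1,2 → 0,2, total weight = 43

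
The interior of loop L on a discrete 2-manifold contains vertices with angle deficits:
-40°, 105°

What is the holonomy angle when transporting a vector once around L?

Holonomy = total enclosed curvature = (-40°) + 105° = 65°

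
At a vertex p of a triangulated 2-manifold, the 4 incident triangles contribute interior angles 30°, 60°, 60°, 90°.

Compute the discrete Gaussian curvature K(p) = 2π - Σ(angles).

Sum of angles = 240°. K = 360° - 240° = 120°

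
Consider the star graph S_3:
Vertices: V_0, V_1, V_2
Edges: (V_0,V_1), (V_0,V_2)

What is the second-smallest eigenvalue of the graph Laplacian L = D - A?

The star S_3 is the complete bipartite graph K_{1,2} (one hub of degree 2, 2 leaves of degree 1). The Laplacian spectrum of K_{p,q} is 0, p (multiplicity q−1), q (multiplicity p−1), p+q. With p = 1, q = 2: 0 once, 1 with multiplicity 1, and 3 once. (Check: trace L = sum of degrees = 4 = 1·1 + 3.)
Laplacian eigenvalues: [0.0, 1.0, 3.0]. Algebraic connectivity (smallest non-zero eigenvalue) = 1.0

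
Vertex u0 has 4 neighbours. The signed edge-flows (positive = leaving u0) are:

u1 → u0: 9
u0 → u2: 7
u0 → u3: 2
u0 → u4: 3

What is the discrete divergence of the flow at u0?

Divergence = sum of outgoing flows = (-9) + 7 + 2 + 3 = 3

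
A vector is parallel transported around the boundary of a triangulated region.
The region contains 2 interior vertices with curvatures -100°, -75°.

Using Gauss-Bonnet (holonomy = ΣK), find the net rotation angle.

Holonomy = total enclosed curvature = (-100°) + (-75°) = -175°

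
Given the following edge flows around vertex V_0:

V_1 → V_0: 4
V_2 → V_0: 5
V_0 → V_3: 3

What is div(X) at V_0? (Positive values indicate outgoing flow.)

Divergence = sum of outgoing flows = (-4) + (-5) + 3 = -6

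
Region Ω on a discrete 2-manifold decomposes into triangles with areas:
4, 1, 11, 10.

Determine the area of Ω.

4 + 1 + 11 + 10 = 26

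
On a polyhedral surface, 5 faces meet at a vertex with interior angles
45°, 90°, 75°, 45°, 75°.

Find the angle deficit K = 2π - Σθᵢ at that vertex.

Sum of angles = 330°. K = 360° - 330° = 30°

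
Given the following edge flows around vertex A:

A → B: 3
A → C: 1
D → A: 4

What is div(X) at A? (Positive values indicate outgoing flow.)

Divergence = sum of outgoing flows = 3 + 1 + (-4) = 0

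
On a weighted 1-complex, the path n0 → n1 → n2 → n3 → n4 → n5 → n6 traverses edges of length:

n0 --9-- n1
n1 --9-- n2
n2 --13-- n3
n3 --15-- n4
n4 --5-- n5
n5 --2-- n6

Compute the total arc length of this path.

Arc length = 9 + 9 + 13 + 15 + 5 + 2 = 53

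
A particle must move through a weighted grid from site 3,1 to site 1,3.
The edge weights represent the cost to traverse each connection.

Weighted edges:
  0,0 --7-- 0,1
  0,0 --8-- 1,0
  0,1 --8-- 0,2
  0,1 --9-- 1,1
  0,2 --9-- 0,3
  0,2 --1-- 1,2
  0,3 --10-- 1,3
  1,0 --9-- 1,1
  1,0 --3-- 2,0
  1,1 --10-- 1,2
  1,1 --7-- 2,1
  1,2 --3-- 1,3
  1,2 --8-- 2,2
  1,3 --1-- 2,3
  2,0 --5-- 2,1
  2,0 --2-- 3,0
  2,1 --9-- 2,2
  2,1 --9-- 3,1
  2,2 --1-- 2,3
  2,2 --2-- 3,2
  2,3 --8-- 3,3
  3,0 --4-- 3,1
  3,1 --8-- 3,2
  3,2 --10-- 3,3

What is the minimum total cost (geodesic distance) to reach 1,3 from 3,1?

Shortest path: 3,1 → 3,2 → 2,2 → 2,3 → 1,3, total weight = 12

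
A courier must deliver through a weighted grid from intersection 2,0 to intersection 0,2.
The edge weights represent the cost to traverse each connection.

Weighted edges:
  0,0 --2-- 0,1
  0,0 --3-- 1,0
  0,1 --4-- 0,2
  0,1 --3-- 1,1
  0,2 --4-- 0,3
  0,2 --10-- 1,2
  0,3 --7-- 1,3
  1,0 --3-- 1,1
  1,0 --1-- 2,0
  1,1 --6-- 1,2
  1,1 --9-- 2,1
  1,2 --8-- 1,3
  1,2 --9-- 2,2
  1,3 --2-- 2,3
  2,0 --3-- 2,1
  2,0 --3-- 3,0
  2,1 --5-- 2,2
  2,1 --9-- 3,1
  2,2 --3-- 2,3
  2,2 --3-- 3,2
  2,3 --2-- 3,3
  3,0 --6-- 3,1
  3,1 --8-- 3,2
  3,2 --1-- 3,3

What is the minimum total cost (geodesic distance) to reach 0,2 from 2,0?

Shortest path: 2,0 → 1,0 → 0,0 → 0,1 → 0,2, total weight = 10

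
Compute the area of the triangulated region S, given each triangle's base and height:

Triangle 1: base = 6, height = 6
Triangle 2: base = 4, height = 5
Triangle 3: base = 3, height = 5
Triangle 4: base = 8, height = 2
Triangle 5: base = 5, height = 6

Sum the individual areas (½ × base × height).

(1/2)×6×6 + (1/2)×4×5 + (1/2)×3×5 + (1/2)×8×2 + (1/2)×5×6 = 58.5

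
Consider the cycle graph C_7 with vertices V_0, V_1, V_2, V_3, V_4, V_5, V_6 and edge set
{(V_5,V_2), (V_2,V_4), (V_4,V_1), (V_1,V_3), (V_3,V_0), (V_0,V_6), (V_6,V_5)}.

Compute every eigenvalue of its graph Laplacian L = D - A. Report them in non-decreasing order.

The cycle graph C_n has Laplacian eigenvalues λ_k = 2 − 2cos(2πk/n), k = 0, 1, …, n−1. Here n = 7:
k=0: 2 − 2cos(0) = 0.0; k=1: 2 − 2cos(2π/7) = 0.753; k=2: 2 − 2cos(4π/7) = 2.445; k=3: 2 − 2cos(6π/7) = 3.8019; k=4: 2 − 2cos(8π/7) = 3.8019; k=5: 2 − 2cos(10π/7) = 2.445; k=6: 2 − 2cos(12π/7) = 0.753.
Laplacian eigenvalues (increasing order): [0.0, 0.753, 0.753, 2.445, 2.445, 3.8019, 3.8019]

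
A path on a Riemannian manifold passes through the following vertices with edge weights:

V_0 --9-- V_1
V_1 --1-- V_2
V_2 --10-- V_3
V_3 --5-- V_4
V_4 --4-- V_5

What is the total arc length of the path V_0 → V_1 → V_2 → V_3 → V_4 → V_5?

Arc length = 9 + 1 + 10 + 5 + 4 = 29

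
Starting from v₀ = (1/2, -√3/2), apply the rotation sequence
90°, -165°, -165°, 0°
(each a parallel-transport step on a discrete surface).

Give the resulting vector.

Total rotation: 90° + (-165°) + (-165°) + 0° = -240° ≡ 120° (mod 360°). Final vector: (0.5000, 0.8660)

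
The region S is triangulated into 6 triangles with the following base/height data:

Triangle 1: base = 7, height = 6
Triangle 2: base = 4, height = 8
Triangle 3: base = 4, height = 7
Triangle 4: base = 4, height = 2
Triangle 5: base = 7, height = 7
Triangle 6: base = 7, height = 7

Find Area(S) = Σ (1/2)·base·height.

(1/2)×7×6 + (1/2)×4×8 + (1/2)×4×7 + (1/2)×4×2 + (1/2)×7×7 + (1/2)×7×7 = 104.0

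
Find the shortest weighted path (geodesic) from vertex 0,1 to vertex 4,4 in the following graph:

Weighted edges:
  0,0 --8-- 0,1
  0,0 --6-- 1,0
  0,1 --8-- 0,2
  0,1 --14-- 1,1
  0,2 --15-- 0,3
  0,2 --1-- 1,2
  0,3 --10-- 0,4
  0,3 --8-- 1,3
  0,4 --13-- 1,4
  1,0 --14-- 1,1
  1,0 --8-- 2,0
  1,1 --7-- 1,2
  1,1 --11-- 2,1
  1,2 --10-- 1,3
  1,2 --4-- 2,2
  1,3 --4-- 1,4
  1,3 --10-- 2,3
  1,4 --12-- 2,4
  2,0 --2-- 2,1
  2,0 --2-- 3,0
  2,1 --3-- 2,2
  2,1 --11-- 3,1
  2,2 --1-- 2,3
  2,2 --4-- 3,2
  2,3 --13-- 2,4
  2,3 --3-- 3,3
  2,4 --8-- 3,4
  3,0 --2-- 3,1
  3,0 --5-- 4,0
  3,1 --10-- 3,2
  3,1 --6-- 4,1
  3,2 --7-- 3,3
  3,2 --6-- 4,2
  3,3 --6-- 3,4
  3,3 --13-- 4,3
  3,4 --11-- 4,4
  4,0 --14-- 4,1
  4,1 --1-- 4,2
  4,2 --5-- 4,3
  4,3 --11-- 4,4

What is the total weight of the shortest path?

Shortest path: 0,1 → 0,2 → 1,2 → 2,2 → 2,3 → 3,3 → 3,4 → 4,4, total weight = 34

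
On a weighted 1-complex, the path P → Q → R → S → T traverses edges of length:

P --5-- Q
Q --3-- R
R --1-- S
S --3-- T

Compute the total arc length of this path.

Arc length = 5 + 3 + 1 + 3 = 12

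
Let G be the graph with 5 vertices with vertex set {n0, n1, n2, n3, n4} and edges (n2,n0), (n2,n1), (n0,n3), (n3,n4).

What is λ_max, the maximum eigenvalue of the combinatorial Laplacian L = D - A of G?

Degrees: deg(n0) = 2, deg(n1) = 1, deg(n2) = 2, deg(n3) = 2, deg(n4) = 1.
L = D − A with rows/columns ordered (n0, n1, n2, n3, n4):
  [ 2,  0, -1, -1,  0]
  [ 0,  1, -1,  0,  0]
  [-1, -1,  2,  0,  0]
  [-1,  0,  0,  2, -1]
  [ 0,  0,  0, -1,  1]
Characteristic polynomial: det(λI − L) = λ(λ² − 3λ + 1)(λ² − 5λ + 5).
Roots: λ = 0; (λ² − 3λ + 1) = 0 ⇒ λ = (3 ± √5)/2 ≈ 0.382, 2.618; (λ² − 5λ + 5) = 0 ⇒ λ = (5 ± √5)/2 ≈ 1.382, 3.618.
(Check: the roots sum (with multiplicity) to 8, matching trace L = Σdeg = 2·4 = 8.)
Laplacian eigenvalues: [0.0, 0.382, 1.382, 2.618, 3.618]. Largest eigenvalue (spectral radius) = 3.618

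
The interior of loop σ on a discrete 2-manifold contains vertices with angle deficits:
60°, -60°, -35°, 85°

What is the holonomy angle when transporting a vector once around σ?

Holonomy = total enclosed curvature = 60° + (-60°) + (-35°) + 85° = 50°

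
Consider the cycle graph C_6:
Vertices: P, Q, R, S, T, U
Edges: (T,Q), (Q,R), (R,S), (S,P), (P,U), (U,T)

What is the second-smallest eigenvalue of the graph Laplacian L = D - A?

The cycle graph C_n has Laplacian eigenvalues λ_k = 2 − 2cos(2πk/n), k = 0, 1, …, n−1. Here n = 6:
k=0: 2 − 2cos(0) = 0.0; k=1: 2 − 2cos(π/3) = 1.0; k=2: 2 − 2cos(2π/3) = 3.0; k=3: 2 − 2cos(π) = 4.0; k=4: 2 − 2cos(4π/3) = 3.0; k=5: 2 − 2cos(5π/3) = 1.0.
Laplacian eigenvalues: [0.0, 1.0, 1.0, 3.0, 3.0, 4.0]. Algebraic connectivity (smallest non-zero eigenvalue) = 1.0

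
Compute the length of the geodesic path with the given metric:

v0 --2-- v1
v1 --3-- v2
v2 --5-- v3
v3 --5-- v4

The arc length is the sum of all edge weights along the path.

Arc length = 2 + 3 + 5 + 5 = 15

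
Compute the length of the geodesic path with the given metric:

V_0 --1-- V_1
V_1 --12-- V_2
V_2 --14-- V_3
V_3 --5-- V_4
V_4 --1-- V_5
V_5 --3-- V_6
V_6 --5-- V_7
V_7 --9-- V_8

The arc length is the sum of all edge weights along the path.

Arc length = 1 + 12 + 14 + 5 + 1 + 3 + 5 + 9 = 50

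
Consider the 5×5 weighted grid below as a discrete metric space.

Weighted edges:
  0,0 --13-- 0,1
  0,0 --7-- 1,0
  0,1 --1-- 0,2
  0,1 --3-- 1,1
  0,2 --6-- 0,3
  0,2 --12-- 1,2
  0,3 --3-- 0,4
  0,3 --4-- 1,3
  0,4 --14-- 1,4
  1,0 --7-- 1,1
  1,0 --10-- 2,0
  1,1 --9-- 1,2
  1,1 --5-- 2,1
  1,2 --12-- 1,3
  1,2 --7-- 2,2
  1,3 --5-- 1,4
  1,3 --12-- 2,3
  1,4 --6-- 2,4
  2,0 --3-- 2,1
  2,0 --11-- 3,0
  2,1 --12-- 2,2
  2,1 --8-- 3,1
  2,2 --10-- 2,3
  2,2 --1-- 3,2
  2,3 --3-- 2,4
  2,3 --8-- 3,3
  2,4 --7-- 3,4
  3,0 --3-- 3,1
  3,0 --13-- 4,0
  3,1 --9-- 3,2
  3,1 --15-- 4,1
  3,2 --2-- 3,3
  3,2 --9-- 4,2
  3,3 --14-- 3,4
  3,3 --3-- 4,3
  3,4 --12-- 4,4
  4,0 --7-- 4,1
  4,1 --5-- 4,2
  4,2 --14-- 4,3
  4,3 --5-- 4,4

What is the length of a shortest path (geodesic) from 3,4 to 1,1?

Shortest path: 3,4 → 2,4 → 1,4 → 1,3 → 0,3 → 0,2 → 0,1 → 1,1, total weight = 32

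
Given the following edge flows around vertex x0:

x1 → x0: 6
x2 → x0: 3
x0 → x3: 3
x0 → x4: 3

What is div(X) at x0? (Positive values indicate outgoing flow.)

Divergence = sum of outgoing flows = (-6) + (-3) + 3 + 3 = -3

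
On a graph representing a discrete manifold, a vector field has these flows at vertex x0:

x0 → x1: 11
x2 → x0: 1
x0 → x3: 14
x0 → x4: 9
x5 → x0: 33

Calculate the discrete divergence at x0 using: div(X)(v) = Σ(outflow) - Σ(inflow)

Divergence = sum of outgoing flows = 11 + (-1) + 14 + 9 + (-33) = 0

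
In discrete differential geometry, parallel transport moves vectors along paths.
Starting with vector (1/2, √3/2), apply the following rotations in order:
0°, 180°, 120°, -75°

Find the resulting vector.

Total rotation: 0° + 180° + 120° + (-75°) = 225° ≡ -135° (mod 360°). Final vector: (0.2588, -0.9659)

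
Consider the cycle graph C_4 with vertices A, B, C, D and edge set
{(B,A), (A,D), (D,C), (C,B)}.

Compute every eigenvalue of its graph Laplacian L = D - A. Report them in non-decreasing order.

The cycle graph C_n has Laplacian eigenvalues λ_k = 2 − 2cos(2πk/n), k = 0, 1, …, n−1. Here n = 4:
k=0: 2 − 2cos(0) = 0.0; k=1: 2 − 2cos(π/2) = 2.0; k=2: 2 − 2cos(π) = 4.0; k=3: 2 − 2cos(3π/2) = 2.0.
Laplacian eigenvalues (increasing order): [0.0, 2.0, 2.0, 4.0]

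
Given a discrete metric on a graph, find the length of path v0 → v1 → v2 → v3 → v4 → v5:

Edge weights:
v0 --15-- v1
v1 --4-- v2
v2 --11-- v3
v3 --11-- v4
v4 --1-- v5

Arc length = 15 + 4 + 11 + 11 + 1 = 42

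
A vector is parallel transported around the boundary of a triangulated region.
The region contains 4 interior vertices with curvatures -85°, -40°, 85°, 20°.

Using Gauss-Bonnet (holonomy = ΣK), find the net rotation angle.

Holonomy = total enclosed curvature = (-85°) + (-40°) + 85° + 20° = -20°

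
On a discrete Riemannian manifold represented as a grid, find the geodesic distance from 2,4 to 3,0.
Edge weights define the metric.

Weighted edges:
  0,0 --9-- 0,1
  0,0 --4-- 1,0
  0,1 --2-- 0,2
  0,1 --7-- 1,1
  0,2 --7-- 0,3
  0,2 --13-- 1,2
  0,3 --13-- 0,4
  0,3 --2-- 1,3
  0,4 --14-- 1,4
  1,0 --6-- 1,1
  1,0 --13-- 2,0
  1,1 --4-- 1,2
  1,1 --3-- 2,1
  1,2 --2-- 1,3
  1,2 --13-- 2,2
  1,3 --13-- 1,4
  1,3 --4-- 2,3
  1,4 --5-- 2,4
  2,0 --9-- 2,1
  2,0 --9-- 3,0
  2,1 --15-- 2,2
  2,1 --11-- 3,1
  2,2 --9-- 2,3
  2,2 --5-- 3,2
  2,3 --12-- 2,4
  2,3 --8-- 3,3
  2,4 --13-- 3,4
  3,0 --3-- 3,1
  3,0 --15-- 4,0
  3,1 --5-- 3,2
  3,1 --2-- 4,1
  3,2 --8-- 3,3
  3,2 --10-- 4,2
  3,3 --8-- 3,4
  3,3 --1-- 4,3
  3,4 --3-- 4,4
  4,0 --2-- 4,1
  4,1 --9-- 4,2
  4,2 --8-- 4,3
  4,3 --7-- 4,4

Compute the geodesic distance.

Shortest path: 2,4 → 2,3 → 2,2 → 3,2 → 3,1 → 3,0, total weight = 34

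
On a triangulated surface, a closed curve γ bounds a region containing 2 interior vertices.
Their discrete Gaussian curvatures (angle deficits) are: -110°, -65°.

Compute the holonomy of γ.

Holonomy = total enclosed curvature = (-110°) + (-65°) = -175°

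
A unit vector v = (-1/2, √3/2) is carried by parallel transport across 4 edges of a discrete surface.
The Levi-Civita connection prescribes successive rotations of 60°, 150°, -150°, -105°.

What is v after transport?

Total rotation: 60° + 150° + (-150°) + (-105°) = -45°. Final vector: (0.2588, 0.9659)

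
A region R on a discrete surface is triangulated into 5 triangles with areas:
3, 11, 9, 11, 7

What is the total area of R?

3 + 11 + 9 + 11 + 7 = 41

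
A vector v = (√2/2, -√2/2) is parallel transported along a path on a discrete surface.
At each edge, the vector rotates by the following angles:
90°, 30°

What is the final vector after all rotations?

Total rotation: 90° + 30° = 120°. Final vector: (0.2588, 0.9659)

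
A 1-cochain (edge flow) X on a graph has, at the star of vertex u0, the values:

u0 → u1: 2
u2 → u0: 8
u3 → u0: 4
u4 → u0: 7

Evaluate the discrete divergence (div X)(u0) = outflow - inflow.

Divergence = sum of outgoing flows = 2 + (-8) + (-4) + (-7) = -17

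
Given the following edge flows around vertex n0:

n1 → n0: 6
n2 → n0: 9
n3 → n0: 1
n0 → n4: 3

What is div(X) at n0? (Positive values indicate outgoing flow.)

Divergence = sum of outgoing flows = (-6) + (-9) + (-1) + 3 = -13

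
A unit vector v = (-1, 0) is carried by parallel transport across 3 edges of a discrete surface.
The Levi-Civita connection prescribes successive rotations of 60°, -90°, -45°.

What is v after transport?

Total rotation: 60° + (-90°) + (-45°) = -75°. Final vector: (-0.2588, 0.9659)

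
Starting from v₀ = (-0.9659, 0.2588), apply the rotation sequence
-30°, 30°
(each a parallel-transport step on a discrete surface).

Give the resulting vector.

Total rotation: (-30°) + 30° = 0°. Final vector: (-0.9659, 0.2588)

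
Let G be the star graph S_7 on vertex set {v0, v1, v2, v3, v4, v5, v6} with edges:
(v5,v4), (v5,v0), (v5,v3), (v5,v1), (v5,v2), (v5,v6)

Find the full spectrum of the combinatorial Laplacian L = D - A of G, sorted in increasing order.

The star S_7 is the complete bipartite graph K_{1,6} (one hub of degree 6, 6 leaves of degree 1). The Laplacian spectrum of K_{p,q} is 0, p (multiplicity q−1), q (multiplicity p−1), p+q. With p = 1, q = 6: 0 once, 1 with multiplicity 5, and 7 once. (Check: trace L = sum of degrees = 12 = 5·1 + 7.)
Laplacian eigenvalues (increasing order): [0.0, 1.0, 1.0, 1.0, 1.0, 1.0, 7.0]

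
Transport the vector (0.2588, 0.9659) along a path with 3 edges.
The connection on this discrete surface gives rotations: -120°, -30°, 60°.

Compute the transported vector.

Total rotation: (-120°) + (-30°) + 60° = -90°. Final vector: (0.9659, -0.2588)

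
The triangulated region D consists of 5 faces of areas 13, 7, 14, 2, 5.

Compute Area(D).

13 + 7 + 14 + 2 + 5 = 41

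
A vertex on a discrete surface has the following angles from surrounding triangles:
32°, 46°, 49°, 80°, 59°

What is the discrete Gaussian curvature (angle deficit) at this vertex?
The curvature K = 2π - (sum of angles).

Sum of angles = 266°. K = 360° - 266° = 94° = 47π/90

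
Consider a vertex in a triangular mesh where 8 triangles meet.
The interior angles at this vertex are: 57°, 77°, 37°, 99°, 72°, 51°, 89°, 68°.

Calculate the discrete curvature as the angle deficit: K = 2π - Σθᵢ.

Sum of angles = 550°. K = 360° - 550° = -190° = -19π/18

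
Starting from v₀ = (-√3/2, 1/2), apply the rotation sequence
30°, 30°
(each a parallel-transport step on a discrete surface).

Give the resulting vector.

Total rotation: 30° + 30° = 60°. Final vector: (-0.8660, -0.5000)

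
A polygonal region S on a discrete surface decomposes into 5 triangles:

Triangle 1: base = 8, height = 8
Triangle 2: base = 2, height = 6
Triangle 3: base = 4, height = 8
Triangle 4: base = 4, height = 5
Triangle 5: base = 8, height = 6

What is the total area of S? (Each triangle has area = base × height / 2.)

(1/2)×8×8 + (1/2)×2×6 + (1/2)×4×8 + (1/2)×4×5 + (1/2)×8×6 = 88.0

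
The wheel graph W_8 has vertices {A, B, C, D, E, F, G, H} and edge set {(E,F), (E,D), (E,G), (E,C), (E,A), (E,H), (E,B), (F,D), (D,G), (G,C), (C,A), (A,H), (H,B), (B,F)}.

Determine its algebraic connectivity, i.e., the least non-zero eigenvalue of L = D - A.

The wheel W_8 is the join K_1 ∨ C_7 (a hub joined to every vertex of a cycle of length 7). For a join G ∨ H (G on p vertices, H on q vertices) the Laplacian spectrum is 0, p+q, the eigenvalues of L(G) other than one 0 each shifted by +q, and the eigenvalues of L(H) other than one 0 each shifted by +p. With G = K_1 (p = 1, nothing left after dropping its 0) and H = C_7 (q = 7, eigenvalues 2 − 2cos(2πk/7), k = 0, …, 6; drop k = 0), the spectrum of W_8 is 0, 8, and 1 + (2 − 2cos(2πk/7)) = 3 − 2cos(2πk/7) for k = 1, …, 6:
k=1: 3 − 2cos(2π/7) = 1.753; k=2: 3 − 2cos(4π/7) = 3.445; k=3: 3 − 2cos(6π/7) = 4.8019; k=4: 3 − 2cos(8π/7) = 4.8019; k=5: 3 − 2cos(10π/7) = 3.445; k=6: 3 − 2cos(12π/7) = 1.753.
Laplacian eigenvalues: [0.0, 1.753, 1.753, 3.445, 3.445, 4.8019, 4.8019, 8.0]. Algebraic connectivity (smallest non-zero eigenvalue) = 1.753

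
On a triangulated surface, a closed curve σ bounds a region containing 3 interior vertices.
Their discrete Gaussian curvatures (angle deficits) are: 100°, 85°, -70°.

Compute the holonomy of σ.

Holonomy = total enclosed curvature = 100° + 85° + (-70°) = 115°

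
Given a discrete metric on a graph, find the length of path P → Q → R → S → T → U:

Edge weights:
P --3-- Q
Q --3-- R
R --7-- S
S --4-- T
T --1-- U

Arc length = 3 + 3 + 7 + 4 + 1 = 18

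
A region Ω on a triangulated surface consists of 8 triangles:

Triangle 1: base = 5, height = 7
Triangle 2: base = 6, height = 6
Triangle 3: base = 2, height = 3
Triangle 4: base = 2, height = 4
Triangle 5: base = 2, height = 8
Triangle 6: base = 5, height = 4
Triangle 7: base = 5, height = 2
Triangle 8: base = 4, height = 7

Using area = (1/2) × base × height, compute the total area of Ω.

(1/2)×5×7 + (1/2)×6×6 + (1/2)×2×3 + (1/2)×2×4 + (1/2)×2×8 + (1/2)×5×4 + (1/2)×5×2 + (1/2)×4×7 = 79.5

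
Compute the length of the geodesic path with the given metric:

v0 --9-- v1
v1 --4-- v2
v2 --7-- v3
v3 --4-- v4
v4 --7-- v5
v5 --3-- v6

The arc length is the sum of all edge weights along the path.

Arc length = 9 + 4 + 7 + 4 + 7 + 3 = 34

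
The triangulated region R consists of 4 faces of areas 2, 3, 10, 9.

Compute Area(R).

2 + 3 + 10 + 9 = 24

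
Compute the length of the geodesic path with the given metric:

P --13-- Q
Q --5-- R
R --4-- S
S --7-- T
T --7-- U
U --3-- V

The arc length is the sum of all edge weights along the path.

Arc length = 13 + 5 + 4 + 7 + 7 + 3 = 39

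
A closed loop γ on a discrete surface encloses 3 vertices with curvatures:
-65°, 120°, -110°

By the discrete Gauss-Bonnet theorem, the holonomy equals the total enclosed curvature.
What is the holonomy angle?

Holonomy = total enclosed curvature = (-65°) + 120° + (-110°) = -55°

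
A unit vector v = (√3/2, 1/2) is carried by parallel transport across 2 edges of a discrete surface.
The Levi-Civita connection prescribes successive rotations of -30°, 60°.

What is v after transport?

Total rotation: (-30°) + 60° = 30°. Final vector: (0.5000, 0.8660)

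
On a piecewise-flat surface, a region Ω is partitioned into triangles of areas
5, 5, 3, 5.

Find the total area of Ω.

5 + 5 + 3 + 5 = 18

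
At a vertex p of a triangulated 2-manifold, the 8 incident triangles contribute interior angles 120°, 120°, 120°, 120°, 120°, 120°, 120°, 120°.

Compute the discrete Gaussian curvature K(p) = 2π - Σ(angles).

Sum of angles = 960°. K = 360° - 960° = -600°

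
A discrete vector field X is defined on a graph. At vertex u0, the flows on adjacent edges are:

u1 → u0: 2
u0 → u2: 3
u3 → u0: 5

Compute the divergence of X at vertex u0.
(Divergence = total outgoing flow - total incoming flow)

Divergence = sum of outgoing flows = (-2) + 3 + (-5) = -4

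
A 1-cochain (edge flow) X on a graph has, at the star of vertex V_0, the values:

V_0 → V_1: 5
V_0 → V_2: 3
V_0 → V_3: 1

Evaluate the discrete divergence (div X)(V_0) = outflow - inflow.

Divergence = sum of outgoing flows = 5 + 3 + 1 = 9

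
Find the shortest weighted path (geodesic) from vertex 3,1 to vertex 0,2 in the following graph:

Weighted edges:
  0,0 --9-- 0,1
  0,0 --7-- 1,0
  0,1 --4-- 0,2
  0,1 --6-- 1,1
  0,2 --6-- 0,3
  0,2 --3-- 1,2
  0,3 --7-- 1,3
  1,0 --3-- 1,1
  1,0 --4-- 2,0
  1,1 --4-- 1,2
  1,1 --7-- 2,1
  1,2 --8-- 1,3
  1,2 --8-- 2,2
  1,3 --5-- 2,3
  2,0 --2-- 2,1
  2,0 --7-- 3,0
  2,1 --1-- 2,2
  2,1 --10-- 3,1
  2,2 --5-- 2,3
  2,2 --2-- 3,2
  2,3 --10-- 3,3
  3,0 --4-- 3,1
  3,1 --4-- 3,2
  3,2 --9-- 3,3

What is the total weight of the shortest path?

Shortest path: 3,1 → 3,2 → 2,2 → 1,2 → 0,2, total weight = 17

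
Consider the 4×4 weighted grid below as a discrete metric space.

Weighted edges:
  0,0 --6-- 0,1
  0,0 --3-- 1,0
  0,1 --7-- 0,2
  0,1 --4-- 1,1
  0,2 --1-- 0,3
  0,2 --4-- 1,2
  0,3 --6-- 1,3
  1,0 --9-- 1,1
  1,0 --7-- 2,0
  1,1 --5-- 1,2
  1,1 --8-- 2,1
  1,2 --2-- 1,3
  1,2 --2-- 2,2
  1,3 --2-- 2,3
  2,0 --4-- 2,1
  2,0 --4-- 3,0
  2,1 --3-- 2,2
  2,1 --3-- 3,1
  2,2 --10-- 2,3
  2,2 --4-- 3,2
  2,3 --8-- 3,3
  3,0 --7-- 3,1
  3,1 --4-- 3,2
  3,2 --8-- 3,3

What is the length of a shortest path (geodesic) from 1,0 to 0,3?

Shortest path: 1,0 → 0,0 → 0,1 → 0,2 → 0,3, total weight = 17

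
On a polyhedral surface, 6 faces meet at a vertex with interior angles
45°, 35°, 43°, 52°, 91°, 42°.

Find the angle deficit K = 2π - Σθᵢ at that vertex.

Sum of angles = 308°. K = 360° - 308° = 52° = 13π/45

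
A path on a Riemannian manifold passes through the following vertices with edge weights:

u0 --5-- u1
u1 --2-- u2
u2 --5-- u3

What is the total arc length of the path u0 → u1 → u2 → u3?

Arc length = 5 + 2 + 5 = 12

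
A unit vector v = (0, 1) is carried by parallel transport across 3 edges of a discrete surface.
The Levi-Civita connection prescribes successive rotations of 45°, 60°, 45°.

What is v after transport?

Total rotation: 45° + 60° + 45° = 150°. Final vector: (-0.5000, -0.8660)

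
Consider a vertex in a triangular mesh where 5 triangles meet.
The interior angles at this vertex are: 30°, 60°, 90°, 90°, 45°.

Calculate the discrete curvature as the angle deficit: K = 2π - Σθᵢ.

Sum of angles = 315°. K = 360° - 315° = 45°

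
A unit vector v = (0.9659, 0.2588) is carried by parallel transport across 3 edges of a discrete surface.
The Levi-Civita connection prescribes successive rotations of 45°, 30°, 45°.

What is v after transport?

Total rotation: 45° + 30° + 45° = 120°. Final vector: (-0.7071, 0.7071)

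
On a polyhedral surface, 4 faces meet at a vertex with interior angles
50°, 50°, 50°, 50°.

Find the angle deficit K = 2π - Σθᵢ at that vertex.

Sum of angles = 200°. K = 360° - 200° = 160° = 8π/9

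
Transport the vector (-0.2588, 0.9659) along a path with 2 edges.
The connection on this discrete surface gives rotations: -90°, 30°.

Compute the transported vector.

Total rotation: (-90°) + 30° = -60°. Final vector: (0.7071, 0.7071)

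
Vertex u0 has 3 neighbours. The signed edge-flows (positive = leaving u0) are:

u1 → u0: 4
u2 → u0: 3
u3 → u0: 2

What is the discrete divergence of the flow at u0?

Divergence = sum of outgoing flows = (-4) + (-3) + (-2) = -9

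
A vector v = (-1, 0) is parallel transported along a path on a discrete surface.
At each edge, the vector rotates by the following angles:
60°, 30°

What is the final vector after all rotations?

Total rotation: 60° + 30° = 90°. Final vector: (0, -1)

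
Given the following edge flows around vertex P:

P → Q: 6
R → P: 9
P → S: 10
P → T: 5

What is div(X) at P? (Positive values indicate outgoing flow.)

Divergence = sum of outgoing flows = 6 + (-9) + 10 + 5 = 12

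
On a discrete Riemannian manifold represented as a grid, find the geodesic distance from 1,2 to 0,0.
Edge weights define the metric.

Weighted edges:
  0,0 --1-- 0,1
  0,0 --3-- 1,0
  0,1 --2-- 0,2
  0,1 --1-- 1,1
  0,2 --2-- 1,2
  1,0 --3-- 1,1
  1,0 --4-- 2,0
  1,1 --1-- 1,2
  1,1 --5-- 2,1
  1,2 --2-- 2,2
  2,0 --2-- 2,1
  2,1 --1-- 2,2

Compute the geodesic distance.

Shortest path: 1,2 → 1,1 → 0,1 → 0,0, total weight = 3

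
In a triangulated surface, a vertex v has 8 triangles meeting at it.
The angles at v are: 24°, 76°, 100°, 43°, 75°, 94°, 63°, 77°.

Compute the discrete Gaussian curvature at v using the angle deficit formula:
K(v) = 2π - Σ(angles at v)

Sum of angles = 552°. K = 360° - 552° = -192° = -16π/15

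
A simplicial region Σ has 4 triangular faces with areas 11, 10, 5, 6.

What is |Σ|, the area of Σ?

11 + 10 + 5 + 6 = 32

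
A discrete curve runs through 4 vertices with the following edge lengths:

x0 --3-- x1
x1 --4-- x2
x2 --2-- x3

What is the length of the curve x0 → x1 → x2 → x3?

Arc length = 3 + 4 + 2 = 9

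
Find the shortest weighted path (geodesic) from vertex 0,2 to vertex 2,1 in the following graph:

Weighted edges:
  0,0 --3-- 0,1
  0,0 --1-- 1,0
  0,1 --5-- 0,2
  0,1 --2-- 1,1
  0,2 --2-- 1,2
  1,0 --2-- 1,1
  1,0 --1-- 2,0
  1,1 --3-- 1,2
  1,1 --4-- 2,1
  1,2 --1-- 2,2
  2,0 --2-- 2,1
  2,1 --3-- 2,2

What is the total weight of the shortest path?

Shortest path: 0,2 → 1,2 → 2,2 → 2,1, total weight = 6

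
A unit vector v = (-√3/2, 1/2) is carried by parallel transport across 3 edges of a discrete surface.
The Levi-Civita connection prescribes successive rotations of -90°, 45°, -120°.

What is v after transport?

Total rotation: (-90°) + 45° + (-120°) = -165°. Final vector: (0.9659, -0.2588)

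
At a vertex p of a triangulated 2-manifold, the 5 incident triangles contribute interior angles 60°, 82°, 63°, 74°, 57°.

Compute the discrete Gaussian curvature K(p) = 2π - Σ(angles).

Sum of angles = 336°. K = 360° - 336° = 24° = 2π/15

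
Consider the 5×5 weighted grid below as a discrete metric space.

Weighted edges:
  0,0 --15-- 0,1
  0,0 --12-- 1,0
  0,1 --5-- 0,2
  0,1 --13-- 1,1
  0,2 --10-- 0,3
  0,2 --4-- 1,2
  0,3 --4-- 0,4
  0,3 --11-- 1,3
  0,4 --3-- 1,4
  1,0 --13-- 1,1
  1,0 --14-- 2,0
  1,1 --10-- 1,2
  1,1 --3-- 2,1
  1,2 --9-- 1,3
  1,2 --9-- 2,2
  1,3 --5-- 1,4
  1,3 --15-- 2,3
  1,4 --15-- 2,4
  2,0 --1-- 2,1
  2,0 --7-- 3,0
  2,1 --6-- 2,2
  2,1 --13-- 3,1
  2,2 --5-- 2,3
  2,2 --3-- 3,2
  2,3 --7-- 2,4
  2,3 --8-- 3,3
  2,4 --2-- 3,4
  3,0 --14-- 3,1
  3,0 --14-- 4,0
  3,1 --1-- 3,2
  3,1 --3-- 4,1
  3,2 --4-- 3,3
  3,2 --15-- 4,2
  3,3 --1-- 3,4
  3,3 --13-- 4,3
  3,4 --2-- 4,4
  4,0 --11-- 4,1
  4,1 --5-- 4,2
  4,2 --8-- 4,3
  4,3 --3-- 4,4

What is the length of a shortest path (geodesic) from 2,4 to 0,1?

Shortest path: 2,4 → 3,4 → 3,3 → 3,2 → 2,2 → 1,2 → 0,2 → 0,1, total weight = 28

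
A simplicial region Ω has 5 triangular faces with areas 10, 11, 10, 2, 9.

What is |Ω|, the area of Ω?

10 + 11 + 10 + 2 + 9 = 42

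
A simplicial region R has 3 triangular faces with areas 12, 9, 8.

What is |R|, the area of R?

12 + 9 + 8 = 29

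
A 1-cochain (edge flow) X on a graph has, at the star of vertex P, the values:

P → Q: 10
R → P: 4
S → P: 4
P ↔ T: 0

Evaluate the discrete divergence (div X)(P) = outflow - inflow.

Divergence = sum of outgoing flows = 10 + (-4) + (-4) + 0 = 2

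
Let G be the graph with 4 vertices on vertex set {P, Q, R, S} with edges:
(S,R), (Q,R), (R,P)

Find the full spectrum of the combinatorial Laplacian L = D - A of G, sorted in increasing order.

Degrees: deg(P) = 1, deg(Q) = 1, deg(R) = 3, deg(S) = 1.
L = D − A with rows/columns ordered (P, Q, R, S):
  [ 1,  0, -1,  0]
  [ 0,  1, -1,  0]
  [-1, -1,  3, -1]
  [ 0,  0, -1,  1]
Characteristic polynomial: det(λI − L) = λ(λ − 1)²(λ − 4).
Roots: λ = 0; (λ − 1) = 0 ⇒ λ = 1 (multiplicity 2); (λ − 4) = 0 ⇒ λ = 4.
(Check: the roots sum (with multiplicity) to 6, matching trace L = Σdeg = 2·3 = 6.)
Laplacian eigenvalues (increasing order): [0.0, 1.0, 1.0, 4.0]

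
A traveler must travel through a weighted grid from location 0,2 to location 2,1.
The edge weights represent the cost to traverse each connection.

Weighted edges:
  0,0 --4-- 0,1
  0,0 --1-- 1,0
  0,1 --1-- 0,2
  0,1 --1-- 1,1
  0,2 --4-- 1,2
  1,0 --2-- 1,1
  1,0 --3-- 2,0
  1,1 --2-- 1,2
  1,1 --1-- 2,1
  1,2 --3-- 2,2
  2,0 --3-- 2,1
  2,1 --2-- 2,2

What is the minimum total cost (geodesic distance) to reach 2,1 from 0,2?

Shortest path: 0,2 → 0,1 → 1,1 → 2,1, total weight = 3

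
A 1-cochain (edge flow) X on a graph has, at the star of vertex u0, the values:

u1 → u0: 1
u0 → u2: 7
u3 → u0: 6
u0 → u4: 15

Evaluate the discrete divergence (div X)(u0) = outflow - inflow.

Divergence = sum of outgoing flows = (-1) + 7 + (-6) + 15 = 15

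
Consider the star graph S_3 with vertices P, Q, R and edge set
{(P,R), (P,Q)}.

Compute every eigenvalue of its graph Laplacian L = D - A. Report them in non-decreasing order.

The star S_3 is the complete bipartite graph K_{1,2} (one hub of degree 2, 2 leaves of degree 1). The Laplacian spectrum of K_{p,q} is 0, p (multiplicity q−1), q (multiplicity p−1), p+q. With p = 1, q = 2: 0 once, 1 with multiplicity 1, and 3 once. (Check: trace L = sum of degrees = 4 = 1·1 + 3.)
Laplacian eigenvalues (increasing order): [0.0, 1.0, 3.0]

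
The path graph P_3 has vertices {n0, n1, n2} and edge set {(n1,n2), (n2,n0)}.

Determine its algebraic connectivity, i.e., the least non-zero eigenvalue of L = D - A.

The path graph P_n has Laplacian eigenvalues λ_k = 2 − 2cos(kπ/n), k = 0, 1, …, n−1. Here n = 3:
k=0: 2 − 2cos(0) = 0.0; k=1: 2 − 2cos(π/3) = 1.0; k=2: 2 − 2cos(2π/3) = 3.0.
Laplacian eigenvalues: [0.0, 1.0, 3.0]. Algebraic connectivity (smallest non-zero eigenvalue) = 1.0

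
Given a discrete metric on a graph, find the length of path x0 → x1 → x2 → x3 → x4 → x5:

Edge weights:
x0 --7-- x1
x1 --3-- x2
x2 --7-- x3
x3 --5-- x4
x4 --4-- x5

Arc length = 7 + 3 + 7 + 5 + 4 = 26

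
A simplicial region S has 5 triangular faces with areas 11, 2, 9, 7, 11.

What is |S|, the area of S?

11 + 2 + 9 + 7 + 11 = 40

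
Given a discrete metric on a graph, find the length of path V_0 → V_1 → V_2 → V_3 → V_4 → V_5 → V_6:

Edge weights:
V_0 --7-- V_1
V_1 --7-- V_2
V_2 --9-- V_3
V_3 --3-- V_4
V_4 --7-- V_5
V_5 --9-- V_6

Arc length = 7 + 7 + 9 + 3 + 7 + 9 = 42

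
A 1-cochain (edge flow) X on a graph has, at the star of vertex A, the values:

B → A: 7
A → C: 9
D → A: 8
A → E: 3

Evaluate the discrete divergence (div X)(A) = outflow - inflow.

Divergence = sum of outgoing flows = (-7) + 9 + (-8) + 3 = -3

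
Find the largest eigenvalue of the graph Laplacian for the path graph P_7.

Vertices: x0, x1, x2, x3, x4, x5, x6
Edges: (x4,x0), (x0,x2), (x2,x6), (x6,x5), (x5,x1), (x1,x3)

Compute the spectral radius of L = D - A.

The path graph P_n has Laplacian eigenvalues λ_k = 2 − 2cos(kπ/n), k = 0, 1, …, n−1. Here n = 7:
k=0: 2 − 2cos(0) = 0.0; k=1: 2 − 2cos(π/7) = 0.1981; k=2: 2 − 2cos(2π/7) = 0.753; k=3: 2 − 2cos(3π/7) = 1.555; k=4: 2 − 2cos(4π/7) = 2.445; k=5: 2 − 2cos(5π/7) = 3.247; k=6: 2 − 2cos(6π/7) = 3.8019.
Laplacian eigenvalues: [0.0, 0.1981, 0.753, 1.555, 2.445, 3.247, 3.8019]. Largest eigenvalue (spectral radius) = 3.8019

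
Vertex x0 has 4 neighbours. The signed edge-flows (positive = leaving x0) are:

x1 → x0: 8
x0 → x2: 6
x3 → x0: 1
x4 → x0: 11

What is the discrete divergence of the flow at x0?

Divergence = sum of outgoing flows = (-8) + 6 + (-1) + (-11) = -14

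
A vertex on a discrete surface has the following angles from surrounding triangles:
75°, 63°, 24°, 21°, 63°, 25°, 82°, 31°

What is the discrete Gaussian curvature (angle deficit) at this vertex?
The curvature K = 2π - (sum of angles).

Sum of angles = 384°. K = 360° - 384° = -24° = -2π/15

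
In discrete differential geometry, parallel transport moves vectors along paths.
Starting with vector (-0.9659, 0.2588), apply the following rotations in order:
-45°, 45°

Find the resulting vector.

Total rotation: (-45°) + 45° = 0°. Final vector: (-0.9659, 0.2588)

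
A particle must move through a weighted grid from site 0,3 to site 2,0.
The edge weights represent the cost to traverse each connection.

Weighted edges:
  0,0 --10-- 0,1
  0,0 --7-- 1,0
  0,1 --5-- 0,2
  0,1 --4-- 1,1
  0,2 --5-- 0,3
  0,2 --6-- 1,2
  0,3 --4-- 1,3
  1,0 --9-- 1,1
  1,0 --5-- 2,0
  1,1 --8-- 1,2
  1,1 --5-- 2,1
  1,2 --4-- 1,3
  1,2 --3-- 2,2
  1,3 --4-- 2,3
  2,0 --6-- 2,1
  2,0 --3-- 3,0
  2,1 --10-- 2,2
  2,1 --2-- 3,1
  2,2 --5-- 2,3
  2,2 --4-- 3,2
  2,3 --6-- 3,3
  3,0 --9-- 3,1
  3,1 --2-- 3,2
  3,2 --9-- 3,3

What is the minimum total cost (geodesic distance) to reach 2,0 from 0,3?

Shortest path: 0,3 → 0,2 → 0,1 → 1,1 → 2,1 → 2,0, total weight = 25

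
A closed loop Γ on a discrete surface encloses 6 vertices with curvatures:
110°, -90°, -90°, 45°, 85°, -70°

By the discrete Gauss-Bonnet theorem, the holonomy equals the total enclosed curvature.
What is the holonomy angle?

Holonomy = total enclosed curvature = 110° + (-90°) + (-90°) + 45° + 85° + (-70°) = -10°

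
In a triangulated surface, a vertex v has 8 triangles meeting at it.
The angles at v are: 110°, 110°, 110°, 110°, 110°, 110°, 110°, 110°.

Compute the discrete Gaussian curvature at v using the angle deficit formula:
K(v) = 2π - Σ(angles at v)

Sum of angles = 880°. K = 360° - 880° = -520°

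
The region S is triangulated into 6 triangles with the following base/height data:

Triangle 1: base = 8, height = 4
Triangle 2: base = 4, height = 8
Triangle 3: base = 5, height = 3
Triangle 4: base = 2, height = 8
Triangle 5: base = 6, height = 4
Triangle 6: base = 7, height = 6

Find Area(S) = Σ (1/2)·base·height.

(1/2)×8×4 + (1/2)×4×8 + (1/2)×5×3 + (1/2)×2×8 + (1/2)×6×4 + (1/2)×7×6 = 80.5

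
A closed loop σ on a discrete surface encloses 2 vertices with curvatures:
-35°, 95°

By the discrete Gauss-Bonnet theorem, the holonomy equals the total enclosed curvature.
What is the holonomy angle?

Holonomy = total enclosed curvature = (-35°) + 95° = 60°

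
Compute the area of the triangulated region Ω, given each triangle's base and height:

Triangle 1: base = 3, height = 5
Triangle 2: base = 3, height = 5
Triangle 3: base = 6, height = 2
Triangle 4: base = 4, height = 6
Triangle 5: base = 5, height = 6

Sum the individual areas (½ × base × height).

(1/2)×3×5 + (1/2)×3×5 + (1/2)×6×2 + (1/2)×4×6 + (1/2)×5×6 = 48.0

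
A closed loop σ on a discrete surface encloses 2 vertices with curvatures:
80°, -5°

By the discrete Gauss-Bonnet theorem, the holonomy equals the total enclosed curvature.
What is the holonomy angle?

Holonomy = total enclosed curvature = 80° + (-5°) = 75°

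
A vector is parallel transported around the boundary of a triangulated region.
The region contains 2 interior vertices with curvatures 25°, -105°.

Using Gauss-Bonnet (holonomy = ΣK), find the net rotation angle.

Holonomy = total enclosed curvature = 25° + (-105°) = -80°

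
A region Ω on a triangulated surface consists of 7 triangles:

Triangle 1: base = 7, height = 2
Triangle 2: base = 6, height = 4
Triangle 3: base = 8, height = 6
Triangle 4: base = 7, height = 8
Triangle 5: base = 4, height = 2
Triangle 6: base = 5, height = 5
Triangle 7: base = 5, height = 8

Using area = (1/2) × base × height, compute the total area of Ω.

(1/2)×7×2 + (1/2)×6×4 + (1/2)×8×6 + (1/2)×7×8 + (1/2)×4×2 + (1/2)×5×5 + (1/2)×5×8 = 107.5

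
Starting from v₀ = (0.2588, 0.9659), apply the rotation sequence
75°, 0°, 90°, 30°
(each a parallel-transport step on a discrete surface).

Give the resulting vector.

Total rotation: 75° + 0° + 90° + 30° = 195° ≡ -165° (mod 360°). Final vector: (0, -1)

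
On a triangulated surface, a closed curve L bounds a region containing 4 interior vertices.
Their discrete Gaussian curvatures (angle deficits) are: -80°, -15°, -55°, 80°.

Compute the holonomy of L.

Holonomy = total enclosed curvature = (-80°) + (-15°) + (-55°) + 80° = -70°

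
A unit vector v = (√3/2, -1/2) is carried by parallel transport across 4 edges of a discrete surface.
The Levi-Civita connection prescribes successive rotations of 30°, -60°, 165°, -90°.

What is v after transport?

Total rotation: 30° + (-60°) + 165° + (-90°) = 45°. Final vector: (0.9659, 0.2588)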